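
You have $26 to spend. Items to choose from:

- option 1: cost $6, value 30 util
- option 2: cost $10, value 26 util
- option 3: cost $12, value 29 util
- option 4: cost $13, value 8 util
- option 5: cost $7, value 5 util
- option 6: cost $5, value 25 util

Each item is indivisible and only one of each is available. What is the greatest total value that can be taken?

Check high-value combinations within $26:
- option 1+option 3+option 6: cost 6+12+5=23, value 30+29+25=84
- option 1+option 2+option 6: cost 6+10+5=21, value 30+26+25=81
- option 1+option 3+option 5: cost 6+12+7=25, value 30+29+5=64
- option 1+option 4+option 6: cost 6+13+5=24, value 30+8+25=63
- option 1+option 2+option 5: cost 6+10+7=23, value 30+26+5=61
Best: 84 util.

84 util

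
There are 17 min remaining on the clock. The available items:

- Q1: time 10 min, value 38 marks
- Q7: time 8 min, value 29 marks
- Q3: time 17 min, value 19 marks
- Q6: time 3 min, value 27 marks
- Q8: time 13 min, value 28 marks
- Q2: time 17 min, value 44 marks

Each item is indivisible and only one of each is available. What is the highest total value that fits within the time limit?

65 marks

This is a 0/1 knapsack; check combinations near the capacity.
- Q1+Q6: time 10+3=13, value 38+27=65
- Q7+Q6: time 8+3=11, value 29+27=56
- Q6+Q8: time 3+13=16, value 27+28=55
- Q2: time 17, value 44
- Q1: time 10, value 38
Best: 65 marks.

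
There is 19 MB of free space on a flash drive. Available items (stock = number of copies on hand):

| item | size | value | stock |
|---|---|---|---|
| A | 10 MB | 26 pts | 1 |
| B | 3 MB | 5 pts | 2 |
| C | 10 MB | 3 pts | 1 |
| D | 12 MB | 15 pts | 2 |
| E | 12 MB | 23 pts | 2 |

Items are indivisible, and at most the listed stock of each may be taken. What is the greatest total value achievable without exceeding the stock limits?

36 pts

Best selections within size 19 and stock limits:
- 1×A + 2×B: size 16, value 36
- 2×B + 1×E: size 18, value 33
Best: 36 pts.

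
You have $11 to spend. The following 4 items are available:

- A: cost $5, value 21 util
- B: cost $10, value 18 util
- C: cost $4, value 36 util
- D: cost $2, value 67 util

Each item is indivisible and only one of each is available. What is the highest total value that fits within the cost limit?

Check high-value combinations within $11:
- A+C+D: cost 5+4+2=11, value 21+36+67=124
- C+D: cost 4+2=6, value 36+67=103
- A+D: cost 5+2=7, value 21+67=88
- D: cost 2, value 67
- A+C: cost 5+4=9, value 21+36=57
Best: 124 util.

124 util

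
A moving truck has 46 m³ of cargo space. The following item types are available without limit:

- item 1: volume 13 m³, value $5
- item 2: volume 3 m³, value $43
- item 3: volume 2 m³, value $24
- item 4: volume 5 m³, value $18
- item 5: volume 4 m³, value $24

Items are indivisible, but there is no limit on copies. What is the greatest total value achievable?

Best value-per-unit is item 2 at 43/3; filling with it alone gives 15×43 = 645.
Optimal mix: 14×item 2 + 2×item 3 → volume 46, value 650.

$650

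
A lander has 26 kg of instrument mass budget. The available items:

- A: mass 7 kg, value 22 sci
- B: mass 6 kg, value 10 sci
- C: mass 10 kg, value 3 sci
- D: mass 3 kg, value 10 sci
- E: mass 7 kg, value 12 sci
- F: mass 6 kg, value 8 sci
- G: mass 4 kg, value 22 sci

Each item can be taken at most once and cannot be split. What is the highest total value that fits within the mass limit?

Check high-value combinations within 26 kg:
- A+B+D+F+G: mass 7+6+3+6+4=26, value 22+10+10+8+22=72
- A+D+E+G: mass 7+3+7+4=21, value 22+10+12+22=66
- A+B+E+G: mass 7+6+7+4=24, value 22+10+12+22=66
Best: 72 sci.

72 sci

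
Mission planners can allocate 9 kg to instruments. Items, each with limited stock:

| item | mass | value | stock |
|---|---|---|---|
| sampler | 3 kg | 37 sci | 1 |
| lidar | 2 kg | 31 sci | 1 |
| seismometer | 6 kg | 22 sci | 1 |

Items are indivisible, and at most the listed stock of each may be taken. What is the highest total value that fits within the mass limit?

68 sci

Best selections within mass 9 and stock limits:
- 1×sampler + 1×lidar: mass 5, value 68
- 1×sampler + 1×seismometer: mass 9, value 59
Best: 68 sci.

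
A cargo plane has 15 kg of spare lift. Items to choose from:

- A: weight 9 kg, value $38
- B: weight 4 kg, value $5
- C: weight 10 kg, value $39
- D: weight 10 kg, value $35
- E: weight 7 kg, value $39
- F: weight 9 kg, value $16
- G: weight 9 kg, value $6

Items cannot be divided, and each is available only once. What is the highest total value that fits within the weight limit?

Check high-value combinations within 15 kg:
- B+E: weight 4+7=11, value 5+39=44
- B+C: weight 4+10=14, value 5+39=44
- A+B: weight 9+4=13, value 38+5=43
- B+D: weight 4+10=14, value 5+35=40
Best: $44.

$44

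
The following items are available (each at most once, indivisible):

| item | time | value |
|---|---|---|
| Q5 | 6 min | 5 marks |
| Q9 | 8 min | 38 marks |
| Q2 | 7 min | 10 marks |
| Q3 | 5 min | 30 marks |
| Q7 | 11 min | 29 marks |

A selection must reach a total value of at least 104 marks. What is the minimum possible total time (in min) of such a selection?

Subsets with value ≥ 104, sorted by total time:
- Q9+Q2+Q3+Q7: time 31, value 107
- Q5+Q9+Q2+Q3+Q7: time 37, value 112
Minimum time: 31 min.

31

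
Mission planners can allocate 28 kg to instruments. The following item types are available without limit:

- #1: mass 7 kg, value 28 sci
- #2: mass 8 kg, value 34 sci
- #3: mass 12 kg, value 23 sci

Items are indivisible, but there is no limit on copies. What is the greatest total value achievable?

Best value-per-unit is #2 at 34/8; filling with it alone gives 3×34 = 102.
Optimal mix: 4×#1 → mass 28, value 112.

112 sci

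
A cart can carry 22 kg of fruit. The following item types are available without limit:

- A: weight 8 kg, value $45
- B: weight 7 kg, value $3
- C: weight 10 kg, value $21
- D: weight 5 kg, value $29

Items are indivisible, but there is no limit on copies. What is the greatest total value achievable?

Best value-per-unit is D at 29/5; filling with it alone gives 4×29 = 116.
Optimal mix: 2×A + 1×D → weight 21, value 119.

$119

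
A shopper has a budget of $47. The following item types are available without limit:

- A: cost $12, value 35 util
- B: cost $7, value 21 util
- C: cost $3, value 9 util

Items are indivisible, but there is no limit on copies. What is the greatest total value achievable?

Best value-per-unit is B at 21/7; filling with it alone gives 6×21 = 126.
Optimal mix: 5×B + 4×C → cost 47, value 141.

141 util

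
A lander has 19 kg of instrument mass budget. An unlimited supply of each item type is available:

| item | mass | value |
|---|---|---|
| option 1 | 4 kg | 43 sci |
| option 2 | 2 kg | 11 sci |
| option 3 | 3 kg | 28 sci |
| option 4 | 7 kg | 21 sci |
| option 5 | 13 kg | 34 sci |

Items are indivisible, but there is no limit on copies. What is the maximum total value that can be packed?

Best value-per-unit is option 1 at 43/4; filling with it alone gives 4×43 = 172.
Optimal mix: 4×option 1 + 1×option 3 → mass 19, value 200.

200 sci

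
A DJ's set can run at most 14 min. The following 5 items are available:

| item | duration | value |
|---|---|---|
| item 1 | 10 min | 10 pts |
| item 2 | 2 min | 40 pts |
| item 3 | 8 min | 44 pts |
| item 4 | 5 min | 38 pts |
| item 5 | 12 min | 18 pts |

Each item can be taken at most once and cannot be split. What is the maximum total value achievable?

84 pts

Check high-value combinations within 14 min:
- item 2+item 3: duration 2+8=10, value 40+44=84
- item 3+item 4: duration 8+5=13, value 44+38=82
- item 2+item 4: duration 2+5=7, value 40+38=78
- item 2+item 5: duration 2+12=14, value 40+18=58
- item 1+item 2: duration 10+2=12, value 10+40=50
Best: 84 pts.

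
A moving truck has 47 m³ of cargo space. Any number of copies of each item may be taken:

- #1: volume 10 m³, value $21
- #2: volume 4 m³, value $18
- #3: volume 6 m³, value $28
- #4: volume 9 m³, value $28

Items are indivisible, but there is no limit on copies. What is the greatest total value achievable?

$214

Best value-per-unit is #3 at 28/6; filling with it alone gives 7×28 = 196.
Optimal mix: 1×#2 + 7×#3 → volume 46, value 214.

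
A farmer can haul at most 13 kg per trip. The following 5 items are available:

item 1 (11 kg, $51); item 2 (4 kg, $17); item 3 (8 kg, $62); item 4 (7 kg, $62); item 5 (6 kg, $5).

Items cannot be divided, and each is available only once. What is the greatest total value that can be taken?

$79

Check high-value combinations within 13 kg:
- item 2+item 4: weight 4+7=11, value 17+62=79
- item 2+item 3: weight 4+8=12, value 17+62=79
- item 4+item 5: weight 7+6=13, value 62+5=67
- item 4: weight 7, value 62
Best: $79.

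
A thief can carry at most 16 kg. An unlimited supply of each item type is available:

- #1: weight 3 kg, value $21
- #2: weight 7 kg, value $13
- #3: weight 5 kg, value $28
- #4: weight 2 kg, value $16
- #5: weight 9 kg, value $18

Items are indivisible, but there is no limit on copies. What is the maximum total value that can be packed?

Best value-per-unit is #4 at 16/2, and filling with it alone uses weight 8×2=16. No mix of the others beats 8×16 = 128.

$128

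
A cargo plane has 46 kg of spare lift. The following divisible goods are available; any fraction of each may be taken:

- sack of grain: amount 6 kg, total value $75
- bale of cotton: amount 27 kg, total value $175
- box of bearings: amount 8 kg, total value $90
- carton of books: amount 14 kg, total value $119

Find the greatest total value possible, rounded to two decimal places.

Take in order of value per unit:
- sack of grain (75/6 per unit): all 6 → value 75, running total 75.00
- box of bearings (90/8 per unit): all 8 → value 90, running total 165.00
- carton of books (119/14 per unit): all 14 → value 119, running total 284.00
- bale of cotton (175/27 per unit): 18 of 27 → value 18×175/27 = 116.6667, running total 400.67
Total 400.67.

400.67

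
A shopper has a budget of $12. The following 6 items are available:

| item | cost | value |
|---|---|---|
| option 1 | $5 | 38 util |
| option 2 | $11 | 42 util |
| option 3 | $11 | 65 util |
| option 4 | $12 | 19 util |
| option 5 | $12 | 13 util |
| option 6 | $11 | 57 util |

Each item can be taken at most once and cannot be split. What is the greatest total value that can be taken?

65 util

Check high-value combinations within $12:
- option 3: cost 11, value 65
- option 6: cost 11, value 57
- option 2: cost 11, value 42
- option 1: cost 5, value 38
- option 4: cost 12, value 19
Best: 65 util.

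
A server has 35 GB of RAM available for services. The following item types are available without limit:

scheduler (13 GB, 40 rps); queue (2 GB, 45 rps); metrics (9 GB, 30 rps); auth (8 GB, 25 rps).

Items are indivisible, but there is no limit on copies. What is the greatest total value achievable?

765 rps

Best value-per-unit is queue at 45/2, and filling with it alone uses memory 17×2=34. No mix of the others beats 17×45 = 765.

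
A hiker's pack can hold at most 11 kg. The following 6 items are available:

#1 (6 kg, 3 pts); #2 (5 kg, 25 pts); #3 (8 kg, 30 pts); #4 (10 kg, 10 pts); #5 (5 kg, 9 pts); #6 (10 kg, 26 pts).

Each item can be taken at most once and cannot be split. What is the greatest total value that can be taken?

34 pts

Check high-value combinations within 11 kg:
- #2+#5: weight 5+5=10, value 25+9=34
- #3: weight 8, value 30
- #1+#2: weight 6+5=11, value 3+25=28
Best: 34 pts.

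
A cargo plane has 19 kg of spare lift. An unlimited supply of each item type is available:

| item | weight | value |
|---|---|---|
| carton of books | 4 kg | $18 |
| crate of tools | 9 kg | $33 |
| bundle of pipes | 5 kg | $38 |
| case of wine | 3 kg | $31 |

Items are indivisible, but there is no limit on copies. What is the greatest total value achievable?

Best value-per-unit is case of wine at 31/3, and filling with it alone uses weight 6×3=18. No mix of the others beats 6×31 = 186.

$186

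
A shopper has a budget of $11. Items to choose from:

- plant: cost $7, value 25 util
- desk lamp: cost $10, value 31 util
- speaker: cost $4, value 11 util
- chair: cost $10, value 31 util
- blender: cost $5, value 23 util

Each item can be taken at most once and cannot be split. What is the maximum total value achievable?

Check high-value combinations within $11:
- plant+speaker: cost 7+4=11, value 25+11=36
- speaker+blender: cost 4+5=9, value 11+23=34
- desk lamp: cost 10, value 31
Best: 36 util.

36 util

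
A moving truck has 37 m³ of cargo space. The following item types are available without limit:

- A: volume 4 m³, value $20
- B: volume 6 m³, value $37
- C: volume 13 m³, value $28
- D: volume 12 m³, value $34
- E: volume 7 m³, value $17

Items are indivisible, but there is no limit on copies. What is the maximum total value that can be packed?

Best value-per-unit is B at 37/6, and filling with it alone uses volume 6×6=36. No mix of the others beats 6×37 = 222.

$222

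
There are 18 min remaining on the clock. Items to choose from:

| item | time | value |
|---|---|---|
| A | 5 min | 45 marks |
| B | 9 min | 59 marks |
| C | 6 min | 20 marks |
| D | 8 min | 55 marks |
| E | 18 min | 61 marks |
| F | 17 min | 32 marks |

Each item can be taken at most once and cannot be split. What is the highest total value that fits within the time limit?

114 marks

Check high-value combinations within 18 min:
- B+D: time 9+8=17, value 59+55=114
- A+B: time 5+9=14, value 45+59=104
- A+D: time 5+8=13, value 45+55=100
- B+C: time 9+6=15, value 59+20=79
- C+D: time 6+8=14, value 20+55=75
Best: 114 marks.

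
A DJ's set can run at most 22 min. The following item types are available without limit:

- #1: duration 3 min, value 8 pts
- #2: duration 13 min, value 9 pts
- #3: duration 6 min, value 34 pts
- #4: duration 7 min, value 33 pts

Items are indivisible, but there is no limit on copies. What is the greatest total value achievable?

110 pts

Best value-per-unit is #3 at 34/6; filling with it alone gives 3×34 = 102.
Optimal mix: 1×#1 + 3×#3 → duration 21, value 110.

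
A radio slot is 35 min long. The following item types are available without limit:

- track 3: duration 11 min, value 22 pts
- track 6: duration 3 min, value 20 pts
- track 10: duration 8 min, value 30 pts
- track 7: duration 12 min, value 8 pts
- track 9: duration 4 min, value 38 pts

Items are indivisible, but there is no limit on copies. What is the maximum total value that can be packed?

Best value-per-unit is track 9 at 38/4; filling with it alone gives 8×38 = 304.
Optimal mix: 1×track 6 + 8×track 9 → duration 35, value 324.

324 pts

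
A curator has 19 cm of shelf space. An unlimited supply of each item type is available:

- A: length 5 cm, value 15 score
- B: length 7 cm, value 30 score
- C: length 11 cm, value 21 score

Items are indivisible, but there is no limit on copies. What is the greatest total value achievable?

Best value-per-unit is B at 30/7; filling with it alone gives 2×30 = 60.
Optimal mix: 1×A + 2×B → length 19, value 75.

75 score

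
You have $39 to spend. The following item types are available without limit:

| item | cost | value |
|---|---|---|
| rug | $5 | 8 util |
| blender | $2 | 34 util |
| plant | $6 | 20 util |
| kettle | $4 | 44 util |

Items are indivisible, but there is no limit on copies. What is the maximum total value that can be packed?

646 util

Best value-per-unit is blender at 34/2, and filling with it alone uses cost 19×2=38. No mix of the others beats 19×34 = 646.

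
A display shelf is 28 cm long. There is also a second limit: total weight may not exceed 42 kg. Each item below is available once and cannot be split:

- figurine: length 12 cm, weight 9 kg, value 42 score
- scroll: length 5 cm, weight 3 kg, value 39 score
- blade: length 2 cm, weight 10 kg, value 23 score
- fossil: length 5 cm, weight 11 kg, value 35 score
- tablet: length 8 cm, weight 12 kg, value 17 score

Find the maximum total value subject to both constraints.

Feasible sets respecting both limits:
- figurine+scroll+blade+fossil: length 24, weight 33, value 139
- figurine+scroll+blade+tablet: length 27, weight 34, value 121
- figurine+blade+fossil+tablet: length 27, weight 42, value 117
- figurine+scroll+fossil: length 22, weight 23, value 116
Best: 139 score.

139 score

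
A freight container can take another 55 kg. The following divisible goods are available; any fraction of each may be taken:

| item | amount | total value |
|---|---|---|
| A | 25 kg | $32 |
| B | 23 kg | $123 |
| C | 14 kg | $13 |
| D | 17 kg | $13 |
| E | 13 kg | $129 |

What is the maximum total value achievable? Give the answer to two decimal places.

Take in order of value per unit:
- E (129/13 per unit): all 13 → value 129, running total 129.00
- B (123/23 per unit): all 23 → value 123, running total 252.00
- A (32/25 per unit): 19 of 25 → value 19×32/25 = 24.3200, running total 276.32
Total 276.32.

276.32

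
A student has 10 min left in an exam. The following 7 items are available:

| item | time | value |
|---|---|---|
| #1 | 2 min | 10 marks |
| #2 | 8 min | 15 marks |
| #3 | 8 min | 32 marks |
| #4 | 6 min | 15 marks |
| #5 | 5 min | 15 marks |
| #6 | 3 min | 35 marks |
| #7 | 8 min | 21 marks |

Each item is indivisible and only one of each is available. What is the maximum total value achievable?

This is a 0/1 knapsack; check combinations near the capacity.
- #1+#5+#6: time 2+5+3=10, value 10+15+35=60
- #5+#6: time 5+3=8, value 15+35=50
- #4+#6: time 6+3=9, value 15+35=50
- #1+#6: time 2+3=5, value 10+35=45
Best: 60 marks.

60 marks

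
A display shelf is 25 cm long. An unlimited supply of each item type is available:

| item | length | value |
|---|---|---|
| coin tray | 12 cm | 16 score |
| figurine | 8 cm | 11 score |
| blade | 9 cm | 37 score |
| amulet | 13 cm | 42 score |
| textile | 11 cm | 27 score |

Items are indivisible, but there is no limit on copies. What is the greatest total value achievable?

Best value-per-unit is blade at 37/9; filling with it alone gives 2×37 = 74.
Optimal mix: 1×blade + 1×amulet → length 22, value 79.

79 score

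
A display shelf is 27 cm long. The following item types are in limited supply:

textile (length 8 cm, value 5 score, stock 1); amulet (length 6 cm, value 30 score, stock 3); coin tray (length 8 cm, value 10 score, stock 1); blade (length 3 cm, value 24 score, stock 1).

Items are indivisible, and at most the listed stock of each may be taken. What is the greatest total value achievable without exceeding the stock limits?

114 score

Best selections within length 27 and stock limits:
- 3×amulet + 1×blade: length 21, value 114
- 3×amulet + 1×coin tray: length 26, value 100
- 1×textile + 3×amulet: length 26, value 95
Best: 114 score.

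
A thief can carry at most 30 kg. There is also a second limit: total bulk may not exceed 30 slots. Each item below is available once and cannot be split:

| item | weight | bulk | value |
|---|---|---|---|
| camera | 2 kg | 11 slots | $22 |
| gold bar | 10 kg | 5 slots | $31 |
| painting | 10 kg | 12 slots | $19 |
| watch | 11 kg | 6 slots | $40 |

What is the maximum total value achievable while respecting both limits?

Feasible sets respecting both limits:
- camera+gold bar+watch: weight 23, bulk 22, value 93
- camera+painting+watch: weight 23, bulk 29, value 81
- camera+gold bar+painting: weight 22, bulk 28, value 72
Best: $93.

$93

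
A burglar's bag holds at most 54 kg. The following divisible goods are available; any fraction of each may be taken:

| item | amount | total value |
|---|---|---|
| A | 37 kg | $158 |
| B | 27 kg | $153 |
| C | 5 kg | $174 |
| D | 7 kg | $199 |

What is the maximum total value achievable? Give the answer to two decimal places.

Take in order of value per unit:
- C (174/5 per unit): all 5 → value 174, running total 174.00
- D (199/7 per unit): all 7 → value 199, running total 373.00
- B (153/27 per unit): all 27 → value 153, running total 526.00
- A (158/37 per unit): 15 of 37 → value 15×158/37 = 64.0541, running total 590.05
Total 590.05.

590.05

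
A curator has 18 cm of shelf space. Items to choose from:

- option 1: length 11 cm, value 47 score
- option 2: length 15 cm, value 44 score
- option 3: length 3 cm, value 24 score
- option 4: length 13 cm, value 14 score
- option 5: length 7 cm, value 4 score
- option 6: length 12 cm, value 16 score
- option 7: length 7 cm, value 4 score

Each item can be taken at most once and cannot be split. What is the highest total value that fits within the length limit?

This is a 0/1 knapsack; check combinations near the capacity.
- option 1+option 3: length 11+3=14, value 47+24=71
- option 2+option 3: length 15+3=18, value 44+24=68
- option 1+option 5: length 11+7=18, value 47+4=51
- option 1+option 7: length 11+7=18, value 47+4=51
- option 1: length 11, value 47
Best: 71 score.

71 score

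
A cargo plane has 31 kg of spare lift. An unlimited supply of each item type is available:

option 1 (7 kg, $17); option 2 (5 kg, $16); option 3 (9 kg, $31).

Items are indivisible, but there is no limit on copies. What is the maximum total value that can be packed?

Best value-per-unit is option 3 at 31/9; filling with it alone gives 3×31 = 93.
Optimal mix: 1×option 1 + 3×option 2 + 1×option 3 → weight 31, value 96.

$96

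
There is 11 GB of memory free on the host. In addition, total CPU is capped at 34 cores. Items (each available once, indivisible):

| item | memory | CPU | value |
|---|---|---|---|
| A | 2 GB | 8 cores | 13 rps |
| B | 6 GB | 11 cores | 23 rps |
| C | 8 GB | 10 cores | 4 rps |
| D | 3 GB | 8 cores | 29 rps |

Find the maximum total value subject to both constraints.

65 rps

Feasible sets respecting both limits:
- A+B+D: memory 11, CPU 27, value 65
- B+D: memory 9, CPU 19, value 52
- A+D: memory 5, CPU 16, value 42
Best: 65 rps.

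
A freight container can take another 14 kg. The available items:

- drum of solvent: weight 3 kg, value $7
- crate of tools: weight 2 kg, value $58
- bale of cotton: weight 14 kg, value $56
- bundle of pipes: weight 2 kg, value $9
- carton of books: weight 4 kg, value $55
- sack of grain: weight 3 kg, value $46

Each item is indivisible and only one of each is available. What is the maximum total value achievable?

$175

Check high-value combinations within 14 kg:
- drum of solvent+crate of tools+bundle of pipes+carton of books+sack of grain: weight 3+2+2+4+3=14, value 7+58+9+55+46=175
- crate of tools+bundle of pipes+carton of books+sack of grain: weight 2+2+4+3=11, value 58+9+55+46=168
- drum of solvent+crate of tools+carton of books+sack of grain: weight 3+2+4+3=12, value 7+58+55+46=166
- crate of tools+carton of books+sack of grain: weight 2+4+3=9, value 58+55+46=159
Best: $175.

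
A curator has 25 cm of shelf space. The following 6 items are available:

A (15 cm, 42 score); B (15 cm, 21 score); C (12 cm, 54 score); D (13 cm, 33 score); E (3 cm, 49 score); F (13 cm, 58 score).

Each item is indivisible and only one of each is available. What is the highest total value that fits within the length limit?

Check high-value combinations within 25 cm:
- C+F: length 12+13=25, value 54+58=112
- E+F: length 3+13=16, value 49+58=107
- C+E: length 12+3=15, value 54+49=103
Best: 112 score.

112 score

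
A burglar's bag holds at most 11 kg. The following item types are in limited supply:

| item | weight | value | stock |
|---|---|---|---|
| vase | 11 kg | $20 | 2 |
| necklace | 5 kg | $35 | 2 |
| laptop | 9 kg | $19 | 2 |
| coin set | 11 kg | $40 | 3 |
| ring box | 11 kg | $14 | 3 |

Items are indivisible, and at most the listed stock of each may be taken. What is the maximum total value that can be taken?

$70

Top feasible selections:
- 2×necklace: weight 10, value 70
- 1×coin set: weight 11, value 40
- 1×necklace: weight 5, value 35
Best: $70.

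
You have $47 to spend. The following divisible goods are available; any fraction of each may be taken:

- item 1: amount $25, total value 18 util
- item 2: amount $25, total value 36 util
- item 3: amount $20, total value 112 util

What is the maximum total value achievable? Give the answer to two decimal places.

149.44

Take in order of value per unit:
- item 3 (112/20 per unit): all 20 → value 112, running total 112.00
- item 2 (36/25 per unit): all 25 → value 36, running total 148.00
- item 1 (18/25 per unit): 2 of 25 → value 2×18/25 = 1.4400, running total 149.44
Total 149.44.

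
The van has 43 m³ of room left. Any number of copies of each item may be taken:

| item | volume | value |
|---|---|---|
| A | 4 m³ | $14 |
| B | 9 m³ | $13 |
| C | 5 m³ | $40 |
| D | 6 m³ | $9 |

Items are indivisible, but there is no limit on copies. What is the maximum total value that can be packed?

$320

Best value-per-unit is C at 40/5, and filling with it alone uses volume 8×5=40. No mix of the others beats 8×40 = 320.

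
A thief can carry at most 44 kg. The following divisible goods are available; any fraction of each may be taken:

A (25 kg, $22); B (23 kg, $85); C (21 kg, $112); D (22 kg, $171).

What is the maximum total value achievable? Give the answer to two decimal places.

286.70

Take in order of value per unit:
- D (171/22 per unit): all 22 → value 171, running total 171.00
- C (112/21 per unit): all 21 → value 112, running total 283.00
- B (85/23 per unit): 1 of 23 → value 1×85/23 = 3.6957, running total 286.70
Total 286.70.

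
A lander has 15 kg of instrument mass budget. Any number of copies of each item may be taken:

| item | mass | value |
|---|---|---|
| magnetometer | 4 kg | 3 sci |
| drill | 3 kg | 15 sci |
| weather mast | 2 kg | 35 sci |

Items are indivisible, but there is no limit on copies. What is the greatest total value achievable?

245 sci

Best value-per-unit is weather mast at 35/2, and filling with it alone uses mass 7×2=14. No mix of the others beats 7×35 = 245.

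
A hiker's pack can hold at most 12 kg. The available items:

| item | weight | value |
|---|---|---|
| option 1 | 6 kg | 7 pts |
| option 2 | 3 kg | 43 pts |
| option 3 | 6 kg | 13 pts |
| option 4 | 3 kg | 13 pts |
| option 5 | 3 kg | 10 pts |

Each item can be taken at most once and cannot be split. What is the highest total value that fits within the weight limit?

This is a 0/1 knapsack; check combinations near the capacity.
- option 2+option 3+option 4: weight 3+6+3=12, value 43+13+13=69
- option 2+option 4+option 5: weight 3+3+3=9, value 43+13+10=66
- option 2+option 3+option 5: weight 3+6+3=12, value 43+13+10=66
- option 1+option 2+option 4: weight 6+3+3=12, value 7+43+13=63
Best: 69 pts.

69 pts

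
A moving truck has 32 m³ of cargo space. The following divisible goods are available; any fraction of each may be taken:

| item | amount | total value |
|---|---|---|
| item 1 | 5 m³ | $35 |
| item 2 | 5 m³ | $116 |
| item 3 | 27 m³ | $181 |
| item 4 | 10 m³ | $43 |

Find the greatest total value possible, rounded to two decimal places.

298.48

Take in order of value per unit:
- item 2 (116/5 per unit): all 5 → value 116, running total 116.00
- item 1 (35/5 per unit): all 5 → value 35, running total 151.00
- item 3 (181/27 per unit): 22 of 27 → value 22×181/27 = 147.4815, running total 298.48
Total 298.48.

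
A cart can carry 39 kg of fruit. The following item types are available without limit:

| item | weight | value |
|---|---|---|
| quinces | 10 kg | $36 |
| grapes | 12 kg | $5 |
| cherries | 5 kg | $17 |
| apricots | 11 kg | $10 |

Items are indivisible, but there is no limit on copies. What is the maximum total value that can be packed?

Best value-per-unit is quinces at 36/10; filling with it alone gives 3×36 = 108.
Optimal mix: 3×quinces + 1×cherries → weight 35, value 125.

$125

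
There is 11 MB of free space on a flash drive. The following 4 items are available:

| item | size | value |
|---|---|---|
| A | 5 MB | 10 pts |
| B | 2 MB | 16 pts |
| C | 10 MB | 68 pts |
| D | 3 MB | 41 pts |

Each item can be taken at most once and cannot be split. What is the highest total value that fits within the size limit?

68 pts

Check high-value combinations within 11 MB:
- C: size 10, value 68
- A+B+D: size 5+2+3=10, value 10+16+41=67
- B+D: size 2+3=5, value 16+41=57
- A+D: size 5+3=8, value 10+41=51
- D: size 3, value 41
Best: 68 pts.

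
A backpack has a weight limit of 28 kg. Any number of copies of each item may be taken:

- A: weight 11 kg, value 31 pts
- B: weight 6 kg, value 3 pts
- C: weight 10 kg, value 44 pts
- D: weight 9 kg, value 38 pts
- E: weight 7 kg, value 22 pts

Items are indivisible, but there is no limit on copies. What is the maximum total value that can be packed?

Best value-per-unit is C at 44/10; filling with it alone gives 2×44 = 88.
Optimal mix: 1×C + 2×D → weight 28, value 120.

120 pts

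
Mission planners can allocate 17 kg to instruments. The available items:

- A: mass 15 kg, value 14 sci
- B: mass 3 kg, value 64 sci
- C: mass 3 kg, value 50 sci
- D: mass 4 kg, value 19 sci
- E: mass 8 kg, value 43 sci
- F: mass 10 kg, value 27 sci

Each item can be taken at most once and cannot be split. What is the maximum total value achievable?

Check high-value combinations within 17 kg:
- B+C+E: mass 3+3+8=14, value 64+50+43=157
- B+C+F: mass 3+3+10=16, value 64+50+27=141
- B+C+D: mass 3+3+4=10, value 64+50+19=133
- B+D+E: mass 3+4+8=15, value 64+19+43=126
Best: 157 sci.

157 sci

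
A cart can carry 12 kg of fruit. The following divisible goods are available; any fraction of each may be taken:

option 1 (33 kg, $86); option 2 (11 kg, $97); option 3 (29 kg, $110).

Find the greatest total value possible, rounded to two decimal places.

Take in order of value per unit:
- option 2 (97/11 per unit): all 11 → value 97, running total 97.00
- option 3 (110/29 per unit): 1 of 29 → value 1×110/29 = 3.7931, running total 100.79
Total 100.79.

100.79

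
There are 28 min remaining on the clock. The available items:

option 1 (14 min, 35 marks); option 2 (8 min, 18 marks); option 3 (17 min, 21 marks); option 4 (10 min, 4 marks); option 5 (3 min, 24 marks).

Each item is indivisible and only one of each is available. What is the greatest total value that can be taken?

Check high-value combinations within 28 min:
- option 1+option 2+option 5: time 14+8+3=25, value 35+18+24=77
- option 1+option 4+option 5: time 14+10+3=27, value 35+4+24=63
- option 2+option 3+option 5: time 8+17+3=28, value 18+21+24=63
- option 1+option 5: time 14+3=17, value 35+24=59
Best: 77 marks.

77 marks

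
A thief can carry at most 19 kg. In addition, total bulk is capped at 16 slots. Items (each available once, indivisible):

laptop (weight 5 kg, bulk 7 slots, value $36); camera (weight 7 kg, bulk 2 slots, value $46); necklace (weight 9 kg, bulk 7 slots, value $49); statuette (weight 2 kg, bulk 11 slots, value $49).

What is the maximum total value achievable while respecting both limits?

$95

Feasible sets respecting both limits:
- camera+necklace: weight 16, bulk 9, value 95
- camera+statuette: weight 9, bulk 13, value 95
- laptop+necklace: weight 14, bulk 14, value 85
Best: $95.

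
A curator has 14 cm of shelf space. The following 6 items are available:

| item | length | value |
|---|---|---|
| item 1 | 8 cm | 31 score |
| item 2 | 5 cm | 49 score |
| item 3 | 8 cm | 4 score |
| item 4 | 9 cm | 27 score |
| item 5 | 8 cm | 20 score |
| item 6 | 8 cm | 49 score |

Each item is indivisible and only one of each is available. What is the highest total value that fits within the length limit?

Check high-value combinations within 14 cm:
- item 2+item 6: length 5+8=13, value 49+49=98
- item 1+item 2: length 8+5=13, value 31+49=80
- item 2+item 4: length 5+9=14, value 49+27=76
Best: 98 score.

98 score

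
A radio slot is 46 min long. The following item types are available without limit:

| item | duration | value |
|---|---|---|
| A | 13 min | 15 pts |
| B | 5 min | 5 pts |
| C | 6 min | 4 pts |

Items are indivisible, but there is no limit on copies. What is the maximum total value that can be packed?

Best value-per-unit is A at 15/13; filling with it alone gives 3×15 = 45.
Optimal mix: 3×A + 1×B → duration 44, value 50.

50 pts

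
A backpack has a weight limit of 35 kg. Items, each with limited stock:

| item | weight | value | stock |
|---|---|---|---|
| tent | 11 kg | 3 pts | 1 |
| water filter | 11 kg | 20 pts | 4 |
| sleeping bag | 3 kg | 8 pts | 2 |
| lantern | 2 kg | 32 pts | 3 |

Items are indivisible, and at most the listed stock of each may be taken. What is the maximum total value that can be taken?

Top feasible selections:
- 2×water filter + 2×sleeping bag + 3×lantern: weight 34, value 152
- 2×water filter + 1×sleeping bag + 3×lantern: weight 31, value 144
- 2×water filter + 3×lantern: weight 28, value 136
Best: 152 pts.

152 pts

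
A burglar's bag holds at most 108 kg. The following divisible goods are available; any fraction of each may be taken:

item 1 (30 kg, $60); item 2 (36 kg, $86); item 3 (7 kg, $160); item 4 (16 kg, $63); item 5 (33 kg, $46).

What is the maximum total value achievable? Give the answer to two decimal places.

395.48

Take in order of value per unit:
- item 3 (160/7 per unit): all 7 → value 160, running total 160.00
- item 4 (63/16 per unit): all 16 → value 63, running total 223.00
- item 2 (86/36 per unit): all 36 → value 86, running total 309.00
- item 1 (60/30 per unit): all 30 → value 60, running total 369.00
- item 5 (46/33 per unit): 19 of 33 → value 19×46/33 = 26.4848, running total 395.48
Total 395.48.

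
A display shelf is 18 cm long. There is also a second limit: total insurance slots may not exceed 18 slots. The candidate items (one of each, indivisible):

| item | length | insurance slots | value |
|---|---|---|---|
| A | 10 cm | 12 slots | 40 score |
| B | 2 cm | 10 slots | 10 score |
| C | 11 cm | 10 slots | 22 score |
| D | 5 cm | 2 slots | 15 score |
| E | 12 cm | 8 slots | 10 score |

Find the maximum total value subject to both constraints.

55 score

Feasible sets respecting both limits:
- A+D: length 15, insurance slots 14, value 55
- A: length 10, insurance slots 12, value 40
- C+D: length 16, insurance slots 12, value 37
Best: 55 score.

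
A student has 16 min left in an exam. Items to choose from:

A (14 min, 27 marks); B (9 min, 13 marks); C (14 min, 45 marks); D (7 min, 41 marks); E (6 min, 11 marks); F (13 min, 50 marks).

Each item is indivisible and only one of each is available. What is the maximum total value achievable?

54 marks

Check high-value combinations within 16 min:
- B+D: time 9+7=16, value 13+41=54
- D+E: time 7+6=13, value 41+11=52
- F: time 13, value 50
- C: time 14, value 45
Best: 54 marks.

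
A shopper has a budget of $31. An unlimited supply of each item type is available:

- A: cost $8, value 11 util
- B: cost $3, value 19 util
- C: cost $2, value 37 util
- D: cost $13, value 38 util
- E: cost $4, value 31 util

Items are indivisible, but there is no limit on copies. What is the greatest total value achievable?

Best value-per-unit is C at 37/2, and filling with it alone uses cost 15×2=30. No mix of the others beats 15×37 = 555.

555 util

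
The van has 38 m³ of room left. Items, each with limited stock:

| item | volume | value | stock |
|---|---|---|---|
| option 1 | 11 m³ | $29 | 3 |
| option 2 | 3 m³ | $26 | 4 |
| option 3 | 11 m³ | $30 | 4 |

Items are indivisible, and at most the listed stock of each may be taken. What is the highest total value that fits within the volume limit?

Top feasible selections:
- 4×option 2 + 2×option 3: volume 34, value 164
- 1×option 1 + 4×option 2 + 1×option 3: volume 34, value 163
Best: $164.

$164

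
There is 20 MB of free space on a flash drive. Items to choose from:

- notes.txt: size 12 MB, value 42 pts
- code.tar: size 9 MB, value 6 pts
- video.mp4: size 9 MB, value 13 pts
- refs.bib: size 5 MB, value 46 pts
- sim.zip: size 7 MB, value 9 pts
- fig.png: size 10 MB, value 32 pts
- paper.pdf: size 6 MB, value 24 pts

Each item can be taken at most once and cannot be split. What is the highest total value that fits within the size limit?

Check high-value combinations within 20 MB:
- notes.txt+refs.bib: size 12+5=17, value 42+46=88
- video.mp4+refs.bib+paper.pdf: size 9+5+6=20, value 13+46+24=83
- refs.bib+sim.zip+paper.pdf: size 5+7+6=18, value 46+9+24=79
Best: 88 pts.

88 pts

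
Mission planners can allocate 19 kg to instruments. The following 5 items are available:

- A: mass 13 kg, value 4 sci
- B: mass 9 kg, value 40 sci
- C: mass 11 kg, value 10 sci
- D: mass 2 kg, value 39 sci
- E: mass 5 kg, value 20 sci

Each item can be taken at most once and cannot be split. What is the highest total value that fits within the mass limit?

Check high-value combinations within 19 kg:
- B+D+E: mass 9+2+5=16, value 40+39+20=99
- B+D: mass 9+2=11, value 40+39=79
- C+D+E: mass 11+2+5=18, value 10+39+20=69
- B+E: mass 9+5=14, value 40+20=60
- D+E: mass 2+5=7, value 39+20=59
Best: 99 sci.

99 sci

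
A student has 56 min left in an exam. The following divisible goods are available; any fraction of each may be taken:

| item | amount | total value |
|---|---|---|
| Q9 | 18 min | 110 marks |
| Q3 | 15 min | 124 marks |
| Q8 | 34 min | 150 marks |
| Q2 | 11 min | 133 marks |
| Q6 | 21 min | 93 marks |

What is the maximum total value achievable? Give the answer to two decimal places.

420.14

Take in order of value per unit:
- Q2 (133/11 per unit): all 11 → value 133, running total 133.00
- Q3 (124/15 per unit): all 15 → value 124, running total 257.00
- Q9 (110/18 per unit): all 18 → value 110, running total 367.00
- Q6 (93/21 per unit): 12 of 21 → value 12×93/21 = 53.1429, running total 420.14
Total 420.14.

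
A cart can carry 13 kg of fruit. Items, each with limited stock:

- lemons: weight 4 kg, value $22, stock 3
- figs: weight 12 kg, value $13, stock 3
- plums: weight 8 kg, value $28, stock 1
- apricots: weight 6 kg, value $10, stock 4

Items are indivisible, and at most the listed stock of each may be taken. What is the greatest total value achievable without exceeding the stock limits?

Top feasible selections:
- 3×lemons: weight 12, value 66
- 1×lemons + 1×plums: weight 12, value 50
Best: $66.

$66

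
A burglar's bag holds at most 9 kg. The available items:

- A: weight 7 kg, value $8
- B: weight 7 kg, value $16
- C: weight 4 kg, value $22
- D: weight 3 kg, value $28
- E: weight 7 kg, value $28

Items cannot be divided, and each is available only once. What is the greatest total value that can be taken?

$50

This is a 0/1 knapsack; check combinations near the capacity.
- C+D: weight 4+3=7, value 22+28=50
- D: weight 3, value 28
- E: weight 7, value 28
- C: weight 4, value 22
- B: weight 7, value 16
Best: $50.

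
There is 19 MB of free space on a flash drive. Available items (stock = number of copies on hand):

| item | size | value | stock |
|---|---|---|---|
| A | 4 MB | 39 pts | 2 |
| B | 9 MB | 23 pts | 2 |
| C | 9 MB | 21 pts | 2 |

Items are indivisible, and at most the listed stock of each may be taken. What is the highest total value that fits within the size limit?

101 pts

Best selections within size 19 and stock limits:
- 2×A + 1×B: size 17, value 101
- 2×A + 1×C: size 17, value 99
- 2×A: size 8, value 78
Best: 101 pts.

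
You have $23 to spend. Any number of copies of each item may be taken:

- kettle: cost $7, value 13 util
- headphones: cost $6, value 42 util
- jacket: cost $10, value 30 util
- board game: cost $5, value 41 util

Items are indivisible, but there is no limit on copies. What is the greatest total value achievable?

Best value-per-unit is board game at 41/5; filling with it alone gives 4×41 = 164.
Optimal mix: 3×headphones + 1×board game → cost 23, value 167.

167 util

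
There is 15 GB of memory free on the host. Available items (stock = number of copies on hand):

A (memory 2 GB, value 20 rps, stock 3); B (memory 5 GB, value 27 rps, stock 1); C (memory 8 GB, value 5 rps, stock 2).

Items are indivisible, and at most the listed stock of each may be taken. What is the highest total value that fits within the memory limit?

87 rps

Best selections within memory 15 and stock limits:
- 3×A + 1×B: memory 11, value 87
- 2×A + 1×B: memory 9, value 67
Best: 87 rps.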